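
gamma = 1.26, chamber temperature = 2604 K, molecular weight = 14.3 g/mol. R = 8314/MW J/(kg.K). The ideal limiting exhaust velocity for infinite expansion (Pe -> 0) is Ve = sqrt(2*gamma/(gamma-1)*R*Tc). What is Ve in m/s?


R = 8314 / 14.3 = 581.4 J/(kg.K)
Ve = sqrt(2 * 1.26 / (1.26 - 1) * 581.4 * 2604) = 3831 m/s

3831 m/s


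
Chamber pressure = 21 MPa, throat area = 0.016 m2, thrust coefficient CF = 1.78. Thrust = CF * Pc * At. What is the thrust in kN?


F = 1.78 * 21e6 * 0.016 = 598080.0 N = 598.1 kN

598.1 kN


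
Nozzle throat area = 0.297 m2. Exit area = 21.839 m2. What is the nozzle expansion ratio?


AR = 21.839 / 0.297 = 73.5

73.5


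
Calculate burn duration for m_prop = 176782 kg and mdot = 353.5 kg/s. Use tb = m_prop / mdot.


tb = 176782 / 353.5 = 500.1 s

500.1 s


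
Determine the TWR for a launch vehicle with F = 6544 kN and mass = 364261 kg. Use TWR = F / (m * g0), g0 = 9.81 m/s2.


TWR = 6544000 / (364261 * 9.81) = 1.83

1.83


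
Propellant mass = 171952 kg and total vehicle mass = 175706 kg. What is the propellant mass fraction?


PMF = 171952 / 175706 = 0.979

0.979


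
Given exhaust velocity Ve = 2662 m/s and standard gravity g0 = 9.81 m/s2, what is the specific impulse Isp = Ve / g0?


Isp = Ve / g0 = 2662 / 9.81 = 271.4 s

271.4 s


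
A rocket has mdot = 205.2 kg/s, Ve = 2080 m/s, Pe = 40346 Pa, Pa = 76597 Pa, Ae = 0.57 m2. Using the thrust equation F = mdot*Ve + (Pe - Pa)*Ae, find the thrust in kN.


F = 205.2 * 2080 + (40346 - 76597) * 0.57 = 406153.0 N = 406.2 kN

406.2 kN


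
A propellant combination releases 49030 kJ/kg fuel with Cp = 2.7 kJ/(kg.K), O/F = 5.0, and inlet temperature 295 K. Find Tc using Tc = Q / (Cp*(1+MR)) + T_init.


Tc = 49030 / (2.7 * (1 + 5.0)) + 295 = 3322 K

3322 K


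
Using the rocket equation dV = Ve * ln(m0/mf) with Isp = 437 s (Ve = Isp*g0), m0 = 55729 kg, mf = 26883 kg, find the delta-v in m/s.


Ve = 437 * 9.81 = 4286.97 m/s
dV = 4286.97 * ln(55729/26883) = 3125 m/s

3125 m/s


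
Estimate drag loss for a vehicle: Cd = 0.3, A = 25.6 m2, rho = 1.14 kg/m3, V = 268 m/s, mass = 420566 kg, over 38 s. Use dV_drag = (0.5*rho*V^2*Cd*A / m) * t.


D = 0.5 * 1.14 * 268^2 * 0.3 * 25.6 = 314416.74 N
a = 314416.74 / 420566 = 0.7476 m/s2
dV = 0.7476 * 38 = 28.4 m/s

28.4 m/s


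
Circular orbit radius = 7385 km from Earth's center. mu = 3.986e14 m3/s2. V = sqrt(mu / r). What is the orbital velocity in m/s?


V = sqrt(3.986e14 / 7385000) = 7347 m/s

7347 m/s


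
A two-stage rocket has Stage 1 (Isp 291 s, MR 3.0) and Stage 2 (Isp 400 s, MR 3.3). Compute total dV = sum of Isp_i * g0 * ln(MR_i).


dV1 = 291 * 9.81 * ln(3.0) = 3136.2 m/s
dV2 = 400 * 9.81 * ln(3.3) = 4685.0 m/s
Total dV = 3136.2 + 4685.0 = 7821.2 m/s ~ 7821 m/s

7821 m/s


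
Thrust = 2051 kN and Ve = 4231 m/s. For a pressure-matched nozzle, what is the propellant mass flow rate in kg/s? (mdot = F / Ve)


mdot = F / Ve = 2051000 / 4231 = 484.8 kg/s

484.8 kg/s


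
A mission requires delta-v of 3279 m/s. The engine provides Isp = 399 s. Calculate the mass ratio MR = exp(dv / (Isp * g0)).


Ve = 399 * 9.81 = 3914.19 m/s
MR = exp(3279 / 3914.19) = 2.311

2.311


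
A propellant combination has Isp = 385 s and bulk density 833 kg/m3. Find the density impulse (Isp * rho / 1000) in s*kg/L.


rho*Isp = 385 * 833 / 1000 = 321 s*kg/L

321 s*kg/L


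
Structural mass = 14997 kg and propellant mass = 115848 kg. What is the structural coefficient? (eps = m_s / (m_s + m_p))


eps = 14997 / (14997 + 115848) = 0.1146

0.1146


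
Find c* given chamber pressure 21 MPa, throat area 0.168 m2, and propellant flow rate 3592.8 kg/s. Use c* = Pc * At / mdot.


c* = 21e6 * 0.168 / 3592.8 = 982 m/s

982 m/s


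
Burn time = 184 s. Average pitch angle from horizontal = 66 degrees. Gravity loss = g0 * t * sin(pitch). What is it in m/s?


GL = 9.81 * 184 * sin(66 deg) = 1649 m/s

1649 m/s


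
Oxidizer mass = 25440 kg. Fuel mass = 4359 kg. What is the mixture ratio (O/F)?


MR = 25440 / 4359 = 5.84

5.84


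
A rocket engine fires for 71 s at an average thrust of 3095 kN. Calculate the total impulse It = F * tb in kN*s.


It = 3095 * 71 = 219745 kN*s

219745 kN*s


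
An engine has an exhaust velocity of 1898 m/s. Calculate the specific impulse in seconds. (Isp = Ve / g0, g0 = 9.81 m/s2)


Isp = Ve / g0 = 1898 / 9.81 = 193.5 s

193.5 s


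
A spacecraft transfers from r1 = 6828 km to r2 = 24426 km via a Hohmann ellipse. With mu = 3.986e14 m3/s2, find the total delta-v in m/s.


V1 = sqrt(mu/r1) = 7640.5 m/s
dV1 = V1*(sqrt(2*r2/(r1+r2)) - 1) = 1911.85 m/s
V2 = sqrt(mu/r2) = 4039.64 m/s
dV2 = V2*(1 - sqrt(2*r1/(r1+r2))) = 1369.39 m/s
Total dV = 3281 m/s

3281 m/s


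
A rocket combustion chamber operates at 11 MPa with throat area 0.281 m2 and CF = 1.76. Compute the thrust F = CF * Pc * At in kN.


F = 1.76 * 11e6 * 0.281 = 5.4402e+06 N = 5440.2 kN

5440.2 kN


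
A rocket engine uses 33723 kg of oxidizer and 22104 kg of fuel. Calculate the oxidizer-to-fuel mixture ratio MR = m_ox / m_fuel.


MR = 33723 / 22104 = 1.53

1.53


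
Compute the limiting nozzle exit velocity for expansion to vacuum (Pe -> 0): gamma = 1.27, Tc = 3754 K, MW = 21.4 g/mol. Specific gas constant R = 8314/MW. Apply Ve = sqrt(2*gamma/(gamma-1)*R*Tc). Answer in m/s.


R = 8314 / 21.4 = 388.5 J/(kg.K)
Ve = sqrt(2 * 1.27 / (1.27 - 1) * 388.5 * 3754) = 3704 m/s

3704 m/s


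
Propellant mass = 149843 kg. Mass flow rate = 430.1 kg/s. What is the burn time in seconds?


tb = 149843 / 430.1 = 348.4 s

348.4 s


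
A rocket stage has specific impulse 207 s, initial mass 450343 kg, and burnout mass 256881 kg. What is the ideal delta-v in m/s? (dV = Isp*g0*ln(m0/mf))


Ve = 207 * 9.81 = 2030.67 m/s
dV = 2030.67 * ln(450343/256881) = 1140 m/s

1140 m/s


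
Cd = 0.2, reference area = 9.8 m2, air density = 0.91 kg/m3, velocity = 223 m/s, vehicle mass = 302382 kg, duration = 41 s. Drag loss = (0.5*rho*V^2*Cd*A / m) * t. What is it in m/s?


D = 0.5 * 0.91 * 223^2 * 0.2 * 9.8 = 44348.32 N
a = 44348.32 / 302382 = 0.1467 m/s2
dV = 0.1467 * 41 = 6.0 m/s

6.0 m/s


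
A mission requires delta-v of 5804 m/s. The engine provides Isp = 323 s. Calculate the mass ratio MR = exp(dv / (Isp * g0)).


Ve = 323 * 9.81 = 3168.63 m/s
MR = exp(5804 / 3168.63) = 6.245

6.245


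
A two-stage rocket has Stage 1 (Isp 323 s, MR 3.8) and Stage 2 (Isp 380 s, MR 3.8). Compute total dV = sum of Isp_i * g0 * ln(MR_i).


dV1 = 323 * 9.81 * ln(3.8) = 4230.1 m/s
dV2 = 380 * 9.81 * ln(3.8) = 4976.6 m/s
Total dV = 4230.1 + 4976.6 = 9206.7 m/s ~ 9207 m/s

9207 m/s


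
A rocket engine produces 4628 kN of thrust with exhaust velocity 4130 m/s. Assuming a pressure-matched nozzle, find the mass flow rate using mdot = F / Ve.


mdot = F / Ve = 4628000 / 4130 = 1120.6 kg/s

1120.6 kg/s


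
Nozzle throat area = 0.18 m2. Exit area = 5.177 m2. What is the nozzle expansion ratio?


AR = 5.177 / 0.18 = 28.8

28.8


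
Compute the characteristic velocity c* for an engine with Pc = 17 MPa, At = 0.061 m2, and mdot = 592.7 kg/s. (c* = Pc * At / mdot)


c* = 17e6 * 0.061 / 592.7 = 1750 m/s

1750 m/s


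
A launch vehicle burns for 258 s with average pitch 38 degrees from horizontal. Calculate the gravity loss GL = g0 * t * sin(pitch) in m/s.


GL = 9.81 * 258 * sin(38 deg) = 1558 m/s

1558 m/s


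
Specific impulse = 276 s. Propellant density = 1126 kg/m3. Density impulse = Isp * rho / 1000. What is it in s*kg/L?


rho*Isp = 276 * 1126 / 1000 = 311 s*kg/L

311 s*kg/L


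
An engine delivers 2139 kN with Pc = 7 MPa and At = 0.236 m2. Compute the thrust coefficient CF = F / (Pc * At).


CF = 2139000 / (7e6 * 0.236) = 1.29

1.29


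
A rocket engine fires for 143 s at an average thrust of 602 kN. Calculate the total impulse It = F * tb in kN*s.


It = 602 * 143 = 86086 kN*s

86086 kN*s


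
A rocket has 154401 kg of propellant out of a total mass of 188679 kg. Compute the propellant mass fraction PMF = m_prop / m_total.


PMF = 154401 / 188679 = 0.818

0.818


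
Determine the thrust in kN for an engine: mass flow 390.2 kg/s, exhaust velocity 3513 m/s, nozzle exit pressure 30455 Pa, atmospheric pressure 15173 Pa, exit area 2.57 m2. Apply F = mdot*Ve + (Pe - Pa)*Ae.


F = 390.2 * 3513 + (30455 - 15173) * 2.57 = 1.4100e+06 N = 1410.0 kN

1410.0 kN


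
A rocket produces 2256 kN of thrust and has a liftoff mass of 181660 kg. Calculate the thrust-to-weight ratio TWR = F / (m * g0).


TWR = 2256000 / (181660 * 9.81) = 1.27

1.27


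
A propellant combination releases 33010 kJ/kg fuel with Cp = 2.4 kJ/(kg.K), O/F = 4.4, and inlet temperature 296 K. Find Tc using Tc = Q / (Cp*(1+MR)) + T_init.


Tc = 33010 / (2.4 * (1 + 4.4)) + 296 = 2843 K

2843 K


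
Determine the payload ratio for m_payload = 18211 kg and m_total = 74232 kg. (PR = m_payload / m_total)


PR = 18211 / 74232 = 0.2453

0.2453


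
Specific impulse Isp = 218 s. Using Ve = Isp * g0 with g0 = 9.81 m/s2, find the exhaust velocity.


Ve = Isp * g0 = 218 * 9.81 = 2138.6 m/s

2138.6 m/s


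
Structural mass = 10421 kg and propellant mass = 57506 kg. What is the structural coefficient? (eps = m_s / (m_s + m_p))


eps = 10421 / (10421 + 57506) = 0.1534

0.1534


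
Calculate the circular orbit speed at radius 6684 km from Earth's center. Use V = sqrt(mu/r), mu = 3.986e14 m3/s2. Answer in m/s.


V = sqrt(3.986e14 / 6684000) = 7722 m/s

7722 m/s


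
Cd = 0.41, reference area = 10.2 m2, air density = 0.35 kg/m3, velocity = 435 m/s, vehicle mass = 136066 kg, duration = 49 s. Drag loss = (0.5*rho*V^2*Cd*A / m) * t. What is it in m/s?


D = 0.5 * 0.35 * 435^2 * 0.41 * 10.2 = 138484.32 N
a = 138484.32 / 136066 = 1.0178 m/s2
dV = 1.0178 * 49 = 49.9 m/s

49.9 m/s


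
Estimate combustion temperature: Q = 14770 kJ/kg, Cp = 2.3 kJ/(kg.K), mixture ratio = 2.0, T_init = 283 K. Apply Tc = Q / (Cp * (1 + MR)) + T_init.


Tc = 14770 / (2.3 * (1 + 2.0)) + 283 = 2424 K

2424 K


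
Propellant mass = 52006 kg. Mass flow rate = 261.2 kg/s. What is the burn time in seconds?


tb = 52006 / 261.2 = 199.1 s

199.1 s


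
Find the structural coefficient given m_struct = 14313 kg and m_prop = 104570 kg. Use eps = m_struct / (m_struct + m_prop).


eps = 14313 / (14313 + 104570) = 0.1204

0.1204


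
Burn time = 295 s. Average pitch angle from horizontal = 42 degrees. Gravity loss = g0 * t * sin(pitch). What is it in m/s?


GL = 9.81 * 295 * sin(42 deg) = 1936 m/s

1936 m/s


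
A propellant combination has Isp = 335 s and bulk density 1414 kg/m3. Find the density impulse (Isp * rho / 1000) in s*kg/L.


rho*Isp = 335 * 1414 / 1000 = 474 s*kg/L

474 s*kg/L


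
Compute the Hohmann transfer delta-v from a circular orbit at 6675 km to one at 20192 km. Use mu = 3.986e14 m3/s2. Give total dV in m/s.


V1 = sqrt(mu/r1) = 7727.57 m/s
dV1 = V1*(sqrt(2*r2/(r1+r2)) - 1) = 1746.53 m/s
V2 = sqrt(mu/r2) = 4443.03 m/s
dV2 = V2*(1 - sqrt(2*r1/(r1+r2))) = 1311.11 m/s
Total dV = 3058 m/s

3058 m/s


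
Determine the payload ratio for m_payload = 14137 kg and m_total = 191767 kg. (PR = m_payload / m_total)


PR = 14137 / 191767 = 0.0737

0.0737


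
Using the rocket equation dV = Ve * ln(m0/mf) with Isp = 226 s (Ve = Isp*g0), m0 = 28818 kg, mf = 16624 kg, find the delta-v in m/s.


Ve = 226 * 9.81 = 2217.06 m/s
dV = 2217.06 * ln(28818/16624) = 1220 m/s

1220 m/s


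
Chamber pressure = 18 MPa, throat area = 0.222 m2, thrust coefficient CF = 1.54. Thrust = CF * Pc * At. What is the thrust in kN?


F = 1.54 * 18e6 * 0.222 = 6.1538e+06 N = 6153.8 kN

6153.8 kN


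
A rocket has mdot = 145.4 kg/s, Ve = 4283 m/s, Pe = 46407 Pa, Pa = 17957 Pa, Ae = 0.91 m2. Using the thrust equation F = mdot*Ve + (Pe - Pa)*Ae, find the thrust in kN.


F = 145.4 * 4283 + (46407 - 17957) * 0.91 = 648638.0 N = 648.6 kN

648.6 kN


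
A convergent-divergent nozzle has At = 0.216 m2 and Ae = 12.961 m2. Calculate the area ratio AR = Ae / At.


AR = 12.961 / 0.216 = 60.0

60.0


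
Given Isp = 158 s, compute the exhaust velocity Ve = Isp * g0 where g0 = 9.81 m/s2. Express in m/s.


Ve = Isp * g0 = 158 * 9.81 = 1550.0 m/s

1550.0 m/s


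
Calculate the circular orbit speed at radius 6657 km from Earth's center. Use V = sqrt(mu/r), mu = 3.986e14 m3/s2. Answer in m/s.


V = sqrt(3.986e14 / 6657000) = 7738 m/s

7738 m/s


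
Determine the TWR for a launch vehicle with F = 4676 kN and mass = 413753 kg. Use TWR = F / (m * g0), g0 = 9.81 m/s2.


TWR = 4676000 / (413753 * 9.81) = 1.15

1.15


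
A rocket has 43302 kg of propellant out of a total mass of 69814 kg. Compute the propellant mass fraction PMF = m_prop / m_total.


PMF = 43302 / 69814 = 0.62

0.62


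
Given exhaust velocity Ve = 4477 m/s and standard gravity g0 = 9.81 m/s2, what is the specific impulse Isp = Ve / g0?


Isp = Ve / g0 = 4477 / 9.81 = 456.4 s

456.4 s


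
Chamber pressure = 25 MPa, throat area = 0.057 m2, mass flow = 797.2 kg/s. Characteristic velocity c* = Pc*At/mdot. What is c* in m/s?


c* = 25e6 * 0.057 / 797.2 = 1788 m/s

1788 m/s


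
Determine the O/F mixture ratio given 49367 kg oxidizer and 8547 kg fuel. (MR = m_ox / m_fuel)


MR = 49367 / 8547 = 5.78

5.78


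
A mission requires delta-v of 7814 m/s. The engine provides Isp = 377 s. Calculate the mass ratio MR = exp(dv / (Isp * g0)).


Ve = 377 * 9.81 = 3698.37 m/s
MR = exp(7814 / 3698.37) = 8.272

8.272


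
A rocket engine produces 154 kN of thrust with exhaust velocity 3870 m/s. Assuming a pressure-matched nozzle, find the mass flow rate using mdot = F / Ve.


mdot = F / Ve = 154000 / 3870 = 39.8 kg/s

39.8 kg/s


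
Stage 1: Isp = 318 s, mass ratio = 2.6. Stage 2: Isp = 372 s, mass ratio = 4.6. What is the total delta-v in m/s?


dV1 = 318 * 9.81 * ln(2.6) = 2980.8 m/s
dV2 = 372 * 9.81 * ln(4.6) = 5569.1 m/s
Total dV = 2980.8 + 5569.1 = 8549.9 m/s ~ 8550 m/s

8550 m/s


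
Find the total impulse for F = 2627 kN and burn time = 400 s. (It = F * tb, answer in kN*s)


It = 2627 * 400 = 1050800 kN*s

1050800 kN*s


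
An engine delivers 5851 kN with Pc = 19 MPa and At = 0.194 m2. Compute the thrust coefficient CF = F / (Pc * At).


CF = 5851000 / (19e6 * 0.194) = 1.59

1.59


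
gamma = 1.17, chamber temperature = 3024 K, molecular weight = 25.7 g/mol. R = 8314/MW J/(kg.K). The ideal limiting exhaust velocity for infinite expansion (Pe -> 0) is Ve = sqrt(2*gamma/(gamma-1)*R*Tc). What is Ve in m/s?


R = 8314 / 25.7 = 323.5 J/(kg.K)
Ve = sqrt(2 * 1.17 / (1.17 - 1) * 323.5 * 3024) = 3670 m/s

3670 m/s


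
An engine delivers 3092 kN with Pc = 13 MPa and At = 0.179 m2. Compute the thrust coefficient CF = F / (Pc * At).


CF = 3092000 / (13e6 * 0.179) = 1.33

1.33


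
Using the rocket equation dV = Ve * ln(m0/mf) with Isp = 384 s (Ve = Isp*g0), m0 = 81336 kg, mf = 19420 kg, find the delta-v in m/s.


Ve = 384 * 9.81 = 3767.04 m/s
dV = 3767.04 * ln(81336/19420) = 5395 m/s

5395 m/s


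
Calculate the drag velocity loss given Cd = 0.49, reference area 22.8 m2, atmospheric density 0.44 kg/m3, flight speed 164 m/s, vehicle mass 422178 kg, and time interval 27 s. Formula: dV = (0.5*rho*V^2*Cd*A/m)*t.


D = 0.5 * 0.44 * 164^2 * 0.49 * 22.8 = 66106.06 N
a = 66106.06 / 422178 = 0.1566 m/s2
dV = 0.1566 * 27 = 4.2 m/s

4.2 m/s


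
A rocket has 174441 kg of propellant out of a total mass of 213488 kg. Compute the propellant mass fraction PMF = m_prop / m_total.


PMF = 174441 / 213488 = 0.817

0.817


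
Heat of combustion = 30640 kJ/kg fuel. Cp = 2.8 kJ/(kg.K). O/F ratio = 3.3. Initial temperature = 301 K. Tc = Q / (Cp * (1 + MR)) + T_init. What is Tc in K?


Tc = 30640 / (2.8 * (1 + 3.3)) + 301 = 2846 K

2846 K


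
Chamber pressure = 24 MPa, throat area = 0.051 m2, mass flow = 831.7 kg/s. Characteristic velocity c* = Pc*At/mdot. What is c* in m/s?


c* = 24e6 * 0.051 / 831.7 = 1472 m/s

1472 m/s


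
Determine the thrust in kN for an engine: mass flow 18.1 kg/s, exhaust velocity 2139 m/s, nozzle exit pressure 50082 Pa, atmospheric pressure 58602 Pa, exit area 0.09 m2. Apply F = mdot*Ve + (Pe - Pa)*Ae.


F = 18.1 * 2139 + (50082 - 58602) * 0.09 = 37949.0 N = 37.9 kN

37.9 kN


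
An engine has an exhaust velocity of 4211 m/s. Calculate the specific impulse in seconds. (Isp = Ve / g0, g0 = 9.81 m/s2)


Isp = Ve / g0 = 4211 / 9.81 = 429.3 s

429.3 s


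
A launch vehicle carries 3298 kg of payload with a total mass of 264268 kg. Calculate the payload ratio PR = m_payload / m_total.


PR = 3298 / 264268 = 0.0125

0.0125


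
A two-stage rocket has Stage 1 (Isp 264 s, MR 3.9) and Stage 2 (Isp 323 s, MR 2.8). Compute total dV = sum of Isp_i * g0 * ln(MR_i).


dV1 = 264 * 9.81 * ln(3.9) = 3524.7 m/s
dV2 = 323 * 9.81 * ln(2.8) = 3262.5 m/s
Total dV = 3524.7 + 3262.5 = 6787.2 m/s ~ 6787 m/s

6787 m/s


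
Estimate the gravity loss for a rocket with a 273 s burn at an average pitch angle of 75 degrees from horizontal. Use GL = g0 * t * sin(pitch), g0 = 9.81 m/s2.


GL = 9.81 * 273 * sin(75 deg) = 2587 m/s

2587 m/s


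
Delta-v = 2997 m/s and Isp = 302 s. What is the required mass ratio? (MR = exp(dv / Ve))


Ve = 302 * 9.81 = 2962.62 m/s
MR = exp(2997 / 2962.62) = 2.75

2.75


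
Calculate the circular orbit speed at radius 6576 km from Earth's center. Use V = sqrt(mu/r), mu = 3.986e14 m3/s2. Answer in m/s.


V = sqrt(3.986e14 / 6576000) = 7786 m/s

7786 m/s


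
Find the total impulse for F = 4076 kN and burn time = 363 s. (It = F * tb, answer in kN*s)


It = 4076 * 363 = 1479588 kN*s

1479588 kN*s


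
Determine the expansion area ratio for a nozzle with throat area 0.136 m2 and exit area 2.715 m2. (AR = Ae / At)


AR = 2.715 / 0.136 = 20.0

20.0


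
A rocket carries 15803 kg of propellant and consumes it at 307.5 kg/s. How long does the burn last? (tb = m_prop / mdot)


tb = 15803 / 307.5 = 51.4 s

51.4 s


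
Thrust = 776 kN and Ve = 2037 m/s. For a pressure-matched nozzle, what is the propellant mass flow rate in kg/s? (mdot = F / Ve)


mdot = F / Ve = 776000 / 2037 = 381.0 kg/s

381.0 kg/s


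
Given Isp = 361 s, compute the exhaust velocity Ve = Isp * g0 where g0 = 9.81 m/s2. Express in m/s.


Ve = Isp * g0 = 361 * 9.81 = 3541.4 m/s

3541.4 m/s


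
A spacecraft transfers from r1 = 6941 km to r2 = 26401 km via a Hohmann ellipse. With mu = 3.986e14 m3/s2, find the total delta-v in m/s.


V1 = sqrt(mu/r1) = 7578.05 m/s
dV1 = V1*(sqrt(2*r2/(r1+r2)) - 1) = 1958.4 m/s
V2 = sqrt(mu/r2) = 3885.6 m/s
dV2 = V2*(1 - sqrt(2*r1/(r1+r2))) = 1378.41 m/s
Total dV = 3337 m/s

3337 m/s


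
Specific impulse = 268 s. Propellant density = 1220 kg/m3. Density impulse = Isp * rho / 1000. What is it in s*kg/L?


rho*Isp = 268 * 1220 / 1000 = 327 s*kg/L

327 s*kg/L


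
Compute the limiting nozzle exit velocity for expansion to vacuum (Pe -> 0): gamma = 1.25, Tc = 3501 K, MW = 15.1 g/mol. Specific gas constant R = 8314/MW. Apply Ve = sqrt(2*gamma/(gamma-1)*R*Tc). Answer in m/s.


R = 8314 / 15.1 = 550.6 J/(kg.K)
Ve = sqrt(2 * 1.25 / (1.25 - 1) * 550.6 * 3501) = 4390 m/s

4390 m/s


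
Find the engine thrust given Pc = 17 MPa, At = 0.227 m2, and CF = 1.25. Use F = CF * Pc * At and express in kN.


F = 1.25 * 17e6 * 0.227 = 4.8238e+06 N = 4823.8 kN

4823.8 kN


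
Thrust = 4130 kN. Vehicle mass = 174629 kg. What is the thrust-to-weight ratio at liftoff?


TWR = 4130000 / (174629 * 9.81) = 2.41

2.41


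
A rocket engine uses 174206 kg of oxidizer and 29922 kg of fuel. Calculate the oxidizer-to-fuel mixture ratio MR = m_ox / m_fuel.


MR = 174206 / 29922 = 5.82

5.82


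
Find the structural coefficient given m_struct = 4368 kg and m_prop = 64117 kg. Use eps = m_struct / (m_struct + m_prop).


eps = 4368 / (4368 + 64117) = 0.0638

0.0638


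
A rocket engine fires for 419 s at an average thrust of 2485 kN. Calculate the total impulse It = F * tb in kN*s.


It = 2485 * 419 = 1041215 kN*s

1041215 kN*s


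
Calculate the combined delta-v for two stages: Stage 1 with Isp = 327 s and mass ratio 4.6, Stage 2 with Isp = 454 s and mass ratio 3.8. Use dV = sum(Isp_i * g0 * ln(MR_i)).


dV1 = 327 * 9.81 * ln(4.6) = 4895.4 m/s
dV2 = 454 * 9.81 * ln(3.8) = 5945.7 m/s
Total dV = 4895.4 + 5945.7 = 10841.1 m/s ~ 10841 m/s

10841 m/s


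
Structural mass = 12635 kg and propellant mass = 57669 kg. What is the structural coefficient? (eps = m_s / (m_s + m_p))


eps = 12635 / (12635 + 57669) = 0.1797

0.1797


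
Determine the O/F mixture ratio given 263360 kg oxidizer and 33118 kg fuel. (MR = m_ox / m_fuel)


MR = 263360 / 33118 = 7.95

7.95


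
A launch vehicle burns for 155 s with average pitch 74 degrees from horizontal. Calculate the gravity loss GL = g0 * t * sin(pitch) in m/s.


GL = 9.81 * 155 * sin(74 deg) = 1462 m/s

1462 m/s


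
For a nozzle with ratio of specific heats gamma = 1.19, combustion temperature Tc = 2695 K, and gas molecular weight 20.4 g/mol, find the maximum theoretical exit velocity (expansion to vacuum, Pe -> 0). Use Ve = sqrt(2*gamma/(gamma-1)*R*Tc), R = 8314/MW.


R = 8314 / 20.4 = 407.55 J/(kg.K)
Ve = sqrt(2 * 1.19 / (1.19 - 1) * 407.55 * 2695) = 3709 m/s

3709 m/s


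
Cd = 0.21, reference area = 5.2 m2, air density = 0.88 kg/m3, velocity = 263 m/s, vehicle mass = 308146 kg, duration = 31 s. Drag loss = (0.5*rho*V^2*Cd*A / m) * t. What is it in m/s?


D = 0.5 * 0.88 * 263^2 * 0.21 * 5.2 = 33234.32 N
a = 33234.32 / 308146 = 0.1079 m/s2
dV = 0.1079 * 31 = 3.3 m/s

3.3 m/s


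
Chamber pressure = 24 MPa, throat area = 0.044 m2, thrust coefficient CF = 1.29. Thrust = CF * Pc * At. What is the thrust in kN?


F = 1.29 * 24e6 * 0.044 = 1.3622e+06 N = 1362.2 kN

1362.2 kN


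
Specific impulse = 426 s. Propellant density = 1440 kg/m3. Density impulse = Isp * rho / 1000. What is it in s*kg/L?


rho*Isp = 426 * 1440 / 1000 = 613 s*kg/L

613 s*kg/L


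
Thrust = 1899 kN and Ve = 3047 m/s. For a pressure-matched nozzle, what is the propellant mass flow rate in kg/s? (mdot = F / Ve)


mdot = F / Ve = 1899000 / 3047 = 623.2 kg/s

623.2 kg/s


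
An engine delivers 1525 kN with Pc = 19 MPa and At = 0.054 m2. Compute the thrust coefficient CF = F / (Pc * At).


CF = 1525000 / (19e6 * 0.054) = 1.49

1.49


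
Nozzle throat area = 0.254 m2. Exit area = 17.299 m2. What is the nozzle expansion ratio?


AR = 17.299 / 0.254 = 68.1

68.1


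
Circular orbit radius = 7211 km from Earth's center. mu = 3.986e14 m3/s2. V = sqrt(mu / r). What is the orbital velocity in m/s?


V = sqrt(3.986e14 / 7211000) = 7435 m/s

7435 m/s


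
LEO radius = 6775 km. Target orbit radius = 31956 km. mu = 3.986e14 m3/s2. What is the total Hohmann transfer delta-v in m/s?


V1 = sqrt(mu/r1) = 7670.33 m/s
dV1 = V1*(sqrt(2*r2/(r1+r2)) - 1) = 2182.84 m/s
V2 = sqrt(mu/r2) = 3531.77 m/s
dV2 = V2*(1 - sqrt(2*r1/(r1+r2))) = 1442.8 m/s
Total dV = 3626 m/s

3626 m/s


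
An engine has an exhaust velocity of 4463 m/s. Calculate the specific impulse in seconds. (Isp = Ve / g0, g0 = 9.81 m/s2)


Isp = Ve / g0 = 4463 / 9.81 = 454.9 s

454.9 s


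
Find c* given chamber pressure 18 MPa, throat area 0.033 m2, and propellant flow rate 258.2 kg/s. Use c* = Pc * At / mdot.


c* = 18e6 * 0.033 / 258.2 = 2301 m/s

2301 m/s


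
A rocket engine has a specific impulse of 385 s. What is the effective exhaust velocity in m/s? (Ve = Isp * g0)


Ve = Isp * g0 = 385 * 9.81 = 3776.9 m/s

3776.9 m/s


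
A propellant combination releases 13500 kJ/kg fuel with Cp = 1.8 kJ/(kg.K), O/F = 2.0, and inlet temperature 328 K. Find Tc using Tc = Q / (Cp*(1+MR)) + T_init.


Tc = 13500 / (1.8 * (1 + 2.0)) + 328 = 2828 K

2828 K


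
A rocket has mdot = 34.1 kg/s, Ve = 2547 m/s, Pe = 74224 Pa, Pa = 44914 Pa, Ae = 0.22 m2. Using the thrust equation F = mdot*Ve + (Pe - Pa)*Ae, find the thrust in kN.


F = 34.1 * 2547 + (74224 - 44914) * 0.22 = 93301.0 N = 93.3 kN

93.3 kN


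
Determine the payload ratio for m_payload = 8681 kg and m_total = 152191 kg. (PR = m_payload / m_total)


PR = 8681 / 152191 = 0.057

0.057


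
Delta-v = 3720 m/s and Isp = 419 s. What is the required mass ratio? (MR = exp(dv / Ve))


Ve = 419 * 9.81 = 4110.39 m/s
MR = exp(3720 / 4110.39) = 2.472

2.472


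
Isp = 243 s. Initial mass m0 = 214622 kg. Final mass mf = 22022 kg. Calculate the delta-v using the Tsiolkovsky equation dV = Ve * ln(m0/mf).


Ve = 243 * 9.81 = 2383.83 m/s
dV = 2383.83 * ln(214622/22022) = 5428 m/s

5428 m/s


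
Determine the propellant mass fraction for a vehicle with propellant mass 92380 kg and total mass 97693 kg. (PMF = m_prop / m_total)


PMF = 92380 / 97693 = 0.946

0.946


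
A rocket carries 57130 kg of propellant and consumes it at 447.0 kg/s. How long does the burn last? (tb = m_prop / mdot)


tb = 57130 / 447.0 = 127.8 s

127.8 s


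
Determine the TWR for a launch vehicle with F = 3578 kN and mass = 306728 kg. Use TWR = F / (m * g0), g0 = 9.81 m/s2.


TWR = 3578000 / (306728 * 9.81) = 1.19

1.19


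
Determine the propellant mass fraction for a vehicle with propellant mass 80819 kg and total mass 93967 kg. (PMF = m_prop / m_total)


PMF = 80819 / 93967 = 0.86

0.86


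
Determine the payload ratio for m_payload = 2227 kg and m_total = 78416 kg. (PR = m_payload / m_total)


PR = 2227 / 78416 = 0.0284

0.0284


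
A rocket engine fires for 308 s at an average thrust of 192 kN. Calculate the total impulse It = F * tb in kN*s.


It = 192 * 308 = 59136 kN*s

59136 kN*s


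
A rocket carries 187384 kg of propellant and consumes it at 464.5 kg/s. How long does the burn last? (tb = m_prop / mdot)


tb = 187384 / 464.5 = 403.4 s

403.4 s


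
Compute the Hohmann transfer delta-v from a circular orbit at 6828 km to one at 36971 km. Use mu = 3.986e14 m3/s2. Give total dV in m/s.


V1 = sqrt(mu/r1) = 7640.5 m/s
dV1 = V1*(sqrt(2*r2/(r1+r2)) - 1) = 2286.9 m/s
V2 = sqrt(mu/r2) = 3283.51 m/s
dV2 = V2*(1 - sqrt(2*r1/(r1+r2))) = 1450.06 m/s
Total dV = 3737 m/s

3737 m/s


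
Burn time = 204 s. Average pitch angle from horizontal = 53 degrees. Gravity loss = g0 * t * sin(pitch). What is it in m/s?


GL = 9.81 * 204 * sin(53 deg) = 1598 m/s

1598 m/s


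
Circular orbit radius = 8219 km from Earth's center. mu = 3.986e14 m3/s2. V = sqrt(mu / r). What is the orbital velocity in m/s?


V = sqrt(3.986e14 / 8219000) = 6964 m/s

6964 m/s


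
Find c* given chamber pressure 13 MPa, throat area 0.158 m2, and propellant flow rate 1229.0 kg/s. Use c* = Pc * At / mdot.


c* = 13e6 * 0.158 / 1229.0 = 1671 m/s

1671 m/s


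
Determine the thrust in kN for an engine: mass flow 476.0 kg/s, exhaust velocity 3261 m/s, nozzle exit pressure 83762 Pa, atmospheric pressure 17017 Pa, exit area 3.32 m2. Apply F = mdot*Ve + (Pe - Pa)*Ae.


F = 476.0 * 3261 + (83762 - 17017) * 3.32 = 1.7738e+06 N = 1773.8 kN

1773.8 kN


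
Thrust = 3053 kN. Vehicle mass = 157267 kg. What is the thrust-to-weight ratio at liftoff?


TWR = 3053000 / (157267 * 9.81) = 1.98

1.98


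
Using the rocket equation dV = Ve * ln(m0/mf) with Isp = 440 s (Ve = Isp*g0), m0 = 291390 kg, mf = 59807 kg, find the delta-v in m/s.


Ve = 440 * 9.81 = 4316.4 m/s
dV = 4316.4 * ln(291390/59807) = 6835 m/s

6835 m/s


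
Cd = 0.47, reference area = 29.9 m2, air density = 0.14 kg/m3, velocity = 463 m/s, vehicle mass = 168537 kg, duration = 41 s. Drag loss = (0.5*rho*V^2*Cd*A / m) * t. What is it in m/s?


D = 0.5 * 0.14 * 463^2 * 0.47 * 29.9 = 210876.93 N
a = 210876.93 / 168537 = 1.2512 m/s2
dV = 1.2512 * 41 = 51.3 m/s

51.3 m/s


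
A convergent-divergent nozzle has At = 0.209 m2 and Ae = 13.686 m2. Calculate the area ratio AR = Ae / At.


AR = 13.686 / 0.209 = 65.5

65.5


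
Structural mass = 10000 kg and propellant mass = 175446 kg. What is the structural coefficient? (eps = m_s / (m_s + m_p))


eps = 10000 / (10000 + 175446) = 0.0539

0.0539


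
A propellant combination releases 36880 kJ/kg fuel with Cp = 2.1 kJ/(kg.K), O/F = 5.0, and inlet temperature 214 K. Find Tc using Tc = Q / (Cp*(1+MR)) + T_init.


Tc = 36880 / (2.1 * (1 + 5.0)) + 214 = 3141 K

3141 K


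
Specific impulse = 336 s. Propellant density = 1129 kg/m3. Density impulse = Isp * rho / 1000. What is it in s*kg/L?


rho*Isp = 336 * 1129 / 1000 = 379 s*kg/L

379 s*kg/L


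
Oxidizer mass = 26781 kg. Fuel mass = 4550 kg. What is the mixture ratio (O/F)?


MR = 26781 / 4550 = 5.89

5.89


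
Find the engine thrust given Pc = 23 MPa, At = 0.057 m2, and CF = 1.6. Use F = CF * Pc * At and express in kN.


F = 1.6 * 23e6 * 0.057 = 2.0976e+06 N = 2097.6 kN

2097.6 kN


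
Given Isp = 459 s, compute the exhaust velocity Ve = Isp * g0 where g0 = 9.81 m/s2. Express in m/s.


Ve = Isp * g0 = 459 * 9.81 = 4502.8 m/s

4502.8 m/s


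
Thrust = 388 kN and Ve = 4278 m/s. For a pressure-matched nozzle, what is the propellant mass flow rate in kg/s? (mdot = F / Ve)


mdot = F / Ve = 388000 / 4278 = 90.7 kg/s

90.7 kg/s


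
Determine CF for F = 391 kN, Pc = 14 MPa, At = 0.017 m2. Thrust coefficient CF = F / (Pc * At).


CF = 391000 / (14e6 * 0.017) = 1.64

1.64


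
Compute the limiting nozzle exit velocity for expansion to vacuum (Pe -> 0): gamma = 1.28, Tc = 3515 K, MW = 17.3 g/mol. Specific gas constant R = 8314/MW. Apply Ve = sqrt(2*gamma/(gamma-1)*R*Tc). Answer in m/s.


R = 8314 / 17.3 = 480.58 J/(kg.K)
Ve = sqrt(2 * 1.28 / (1.28 - 1) * 480.58 * 3515) = 3930 m/s

3930 m/s


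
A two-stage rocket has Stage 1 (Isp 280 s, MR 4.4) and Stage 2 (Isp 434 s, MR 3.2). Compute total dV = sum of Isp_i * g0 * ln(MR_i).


dV1 = 280 * 9.81 * ln(4.4) = 4069.7 m/s
dV2 = 434 * 9.81 * ln(3.2) = 4952.2 m/s
Total dV = 4069.7 + 4952.2 = 9021.9 m/s ~ 9022 m/s

9022 m/s


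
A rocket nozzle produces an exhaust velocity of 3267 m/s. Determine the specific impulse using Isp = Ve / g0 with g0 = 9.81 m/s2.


Isp = Ve / g0 = 3267 / 9.81 = 333.0 s

333.0 s


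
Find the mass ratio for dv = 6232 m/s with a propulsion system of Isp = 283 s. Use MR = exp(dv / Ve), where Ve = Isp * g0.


Ve = 283 * 9.81 = 2776.23 m/s
MR = exp(6232 / 2776.23) = 9.438

9.438


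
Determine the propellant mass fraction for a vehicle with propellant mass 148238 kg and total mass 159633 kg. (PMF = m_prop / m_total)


PMF = 148238 / 159633 = 0.929

0.929


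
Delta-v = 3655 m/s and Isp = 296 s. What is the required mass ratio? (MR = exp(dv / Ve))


Ve = 296 * 9.81 = 2903.76 m/s
MR = exp(3655 / 2903.76) = 3.521

3.521


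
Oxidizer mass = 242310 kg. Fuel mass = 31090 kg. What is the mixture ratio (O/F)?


MR = 242310 / 31090 = 7.79

7.79


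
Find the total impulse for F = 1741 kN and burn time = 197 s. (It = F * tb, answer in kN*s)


It = 1741 * 197 = 342977 kN*s

342977 kN*s


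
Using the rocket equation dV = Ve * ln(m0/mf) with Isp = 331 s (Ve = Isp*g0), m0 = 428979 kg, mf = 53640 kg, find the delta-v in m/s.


Ve = 331 * 9.81 = 3247.11 m/s
dV = 3247.11 * ln(428979/53640) = 6751 m/s

6751 m/s


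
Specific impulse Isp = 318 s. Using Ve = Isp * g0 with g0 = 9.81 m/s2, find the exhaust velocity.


Ve = Isp * g0 = 318 * 9.81 = 3119.6 m/s

3119.6 m/s


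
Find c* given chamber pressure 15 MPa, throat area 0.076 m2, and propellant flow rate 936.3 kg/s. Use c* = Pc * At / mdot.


c* = 15e6 * 0.076 / 936.3 = 1218 m/s

1218 m/s


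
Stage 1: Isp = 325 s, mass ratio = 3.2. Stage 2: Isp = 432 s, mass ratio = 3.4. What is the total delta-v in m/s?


dV1 = 325 * 9.81 * ln(3.2) = 3708.4 m/s
dV2 = 432 * 9.81 * ln(3.4) = 5186.3 m/s
Total dV = 3708.4 + 5186.3 = 8894.7 m/s ~ 8895 m/s

8895 m/s


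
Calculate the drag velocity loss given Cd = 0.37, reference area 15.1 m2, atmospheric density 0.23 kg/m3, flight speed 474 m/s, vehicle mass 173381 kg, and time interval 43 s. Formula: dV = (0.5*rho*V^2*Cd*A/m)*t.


D = 0.5 * 0.23 * 474^2 * 0.37 * 15.1 = 144355.45 N
a = 144355.45 / 173381 = 0.8326 m/s2
dV = 0.8326 * 43 = 35.8 m/s

35.8 m/s


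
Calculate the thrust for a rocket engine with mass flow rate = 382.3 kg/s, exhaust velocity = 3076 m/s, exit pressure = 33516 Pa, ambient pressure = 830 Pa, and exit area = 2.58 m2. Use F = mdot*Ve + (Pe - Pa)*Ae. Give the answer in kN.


F = 382.3 * 3076 + (33516 - 830) * 2.58 = 1.2603e+06 N = 1260.3 kN

1260.3 kN


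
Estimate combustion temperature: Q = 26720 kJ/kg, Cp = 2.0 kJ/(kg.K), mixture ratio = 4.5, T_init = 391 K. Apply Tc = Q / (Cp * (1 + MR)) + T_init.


Tc = 26720 / (2.0 * (1 + 4.5)) + 391 = 2820 K

2820 K


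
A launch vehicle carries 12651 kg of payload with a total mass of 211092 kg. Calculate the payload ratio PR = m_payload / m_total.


PR = 12651 / 211092 = 0.0599

0.0599


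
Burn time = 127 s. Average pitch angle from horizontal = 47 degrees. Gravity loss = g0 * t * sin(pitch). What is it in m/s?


GL = 9.81 * 127 * sin(47 deg) = 911 m/s

911 m/s


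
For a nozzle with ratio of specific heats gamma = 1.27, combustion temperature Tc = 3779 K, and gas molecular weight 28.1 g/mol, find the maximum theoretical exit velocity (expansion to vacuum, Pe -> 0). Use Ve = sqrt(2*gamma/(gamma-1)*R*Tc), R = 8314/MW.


R = 8314 / 28.1 = 295.87 J/(kg.K)
Ve = sqrt(2 * 1.27 / (1.27 - 1) * 295.87 * 3779) = 3243 m/s

3243 m/s


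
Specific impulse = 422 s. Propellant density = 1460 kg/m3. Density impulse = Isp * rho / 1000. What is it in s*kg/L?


rho*Isp = 422 * 1460 / 1000 = 616 s*kg/L

616 s*kg/L


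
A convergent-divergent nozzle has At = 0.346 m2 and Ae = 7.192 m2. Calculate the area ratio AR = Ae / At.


AR = 7.192 / 0.346 = 20.8

20.8


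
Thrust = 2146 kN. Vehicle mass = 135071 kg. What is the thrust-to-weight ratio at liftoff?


TWR = 2146000 / (135071 * 9.81) = 1.62

1.62


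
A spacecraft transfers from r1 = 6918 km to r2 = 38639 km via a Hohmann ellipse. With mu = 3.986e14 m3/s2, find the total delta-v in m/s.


V1 = sqrt(mu/r1) = 7590.64 m/s
dV1 = V1*(sqrt(2*r2/(r1+r2)) - 1) = 2295.55 m/s
V2 = sqrt(mu/r2) = 3211.85 m/s
dV2 = V2*(1 - sqrt(2*r1/(r1+r2))) = 1441.81 m/s
Total dV = 3737 m/s

3737 m/s


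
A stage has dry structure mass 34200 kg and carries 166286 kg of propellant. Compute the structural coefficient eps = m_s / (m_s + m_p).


eps = 34200 / (34200 + 166286) = 0.1706

0.1706


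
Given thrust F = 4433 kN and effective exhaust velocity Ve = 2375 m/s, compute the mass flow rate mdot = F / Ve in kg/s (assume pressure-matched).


mdot = F / Ve = 4433000 / 2375 = 1866.5 kg/s

1866.5 kg/s


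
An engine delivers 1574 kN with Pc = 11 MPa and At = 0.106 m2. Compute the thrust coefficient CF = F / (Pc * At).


CF = 1574000 / (11e6 * 0.106) = 1.35

1.35


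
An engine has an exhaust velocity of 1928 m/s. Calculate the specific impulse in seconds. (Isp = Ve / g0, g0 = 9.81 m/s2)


Isp = Ve / g0 = 1928 / 9.81 = 196.5 s

196.5 s


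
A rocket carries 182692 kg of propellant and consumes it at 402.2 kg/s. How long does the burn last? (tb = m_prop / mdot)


tb = 182692 / 402.2 = 454.2 s

454.2 s


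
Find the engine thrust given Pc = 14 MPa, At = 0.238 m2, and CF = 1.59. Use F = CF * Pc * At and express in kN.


F = 1.59 * 14e6 * 0.238 = 5.2979e+06 N = 5297.9 kN

5297.9 kN


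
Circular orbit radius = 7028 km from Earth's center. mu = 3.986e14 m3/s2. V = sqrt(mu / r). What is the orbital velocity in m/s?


V = sqrt(3.986e14 / 7028000) = 7531 m/s

7531 m/s


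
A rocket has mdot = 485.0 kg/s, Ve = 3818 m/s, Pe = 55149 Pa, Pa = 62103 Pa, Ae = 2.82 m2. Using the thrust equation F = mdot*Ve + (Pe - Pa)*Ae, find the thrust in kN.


F = 485.0 * 3818 + (55149 - 62103) * 2.82 = 1.8321e+06 N = 1832.1 kN

1832.1 kN


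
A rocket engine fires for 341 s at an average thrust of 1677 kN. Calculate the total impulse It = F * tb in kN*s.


It = 1677 * 341 = 571857 kN*s

571857 kN*s


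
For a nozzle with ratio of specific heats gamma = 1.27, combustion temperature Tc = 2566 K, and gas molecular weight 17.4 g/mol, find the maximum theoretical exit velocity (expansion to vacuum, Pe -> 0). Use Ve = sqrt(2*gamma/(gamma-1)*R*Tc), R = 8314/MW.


R = 8314 / 17.4 = 477.82 J/(kg.K)
Ve = sqrt(2 * 1.27 / (1.27 - 1) * 477.82 * 2566) = 3396 m/s

3396 m/s


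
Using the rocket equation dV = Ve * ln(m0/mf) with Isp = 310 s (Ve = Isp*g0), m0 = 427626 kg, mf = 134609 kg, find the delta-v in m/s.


Ve = 310 * 9.81 = 3041.1 m/s
dV = 3041.1 * ln(427626/134609) = 3515 m/s

3515 m/s


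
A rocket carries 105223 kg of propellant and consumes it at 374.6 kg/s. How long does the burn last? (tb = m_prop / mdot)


tb = 105223 / 374.6 = 280.9 s

280.9 s


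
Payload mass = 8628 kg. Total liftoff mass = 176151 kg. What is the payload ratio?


PR = 8628 / 176151 = 0.049

0.049


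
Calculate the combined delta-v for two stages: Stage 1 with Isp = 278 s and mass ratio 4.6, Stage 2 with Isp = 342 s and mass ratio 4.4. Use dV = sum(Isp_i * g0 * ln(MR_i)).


dV1 = 278 * 9.81 * ln(4.6) = 4161.8 m/s
dV2 = 342 * 9.81 * ln(4.4) = 4970.8 m/s
Total dV = 4161.8 + 4970.8 = 9132.6 m/s ~ 9133 m/s

9133 m/s


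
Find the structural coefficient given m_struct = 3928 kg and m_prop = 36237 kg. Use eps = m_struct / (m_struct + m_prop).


eps = 3928 / (3928 + 36237) = 0.0978

0.0978


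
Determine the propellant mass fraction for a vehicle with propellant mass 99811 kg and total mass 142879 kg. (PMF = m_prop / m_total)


PMF = 99811 / 142879 = 0.699

0.699


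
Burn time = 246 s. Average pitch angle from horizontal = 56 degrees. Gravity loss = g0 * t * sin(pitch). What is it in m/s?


GL = 9.81 * 246 * sin(56 deg) = 2001 m/s

2001 m/s


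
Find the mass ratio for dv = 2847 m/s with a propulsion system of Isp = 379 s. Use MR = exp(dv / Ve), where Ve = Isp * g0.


Ve = 379 * 9.81 = 3717.99 m/s
MR = exp(2847 / 3717.99) = 2.151

2.151


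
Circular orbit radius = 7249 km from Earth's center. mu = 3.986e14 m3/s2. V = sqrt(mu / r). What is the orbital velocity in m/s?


V = sqrt(3.986e14 / 7249000) = 7415 m/s

7415 m/s


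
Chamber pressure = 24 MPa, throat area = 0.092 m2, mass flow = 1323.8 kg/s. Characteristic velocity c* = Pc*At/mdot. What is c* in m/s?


c* = 24e6 * 0.092 / 1323.8 = 1668 m/s

1668 m/s


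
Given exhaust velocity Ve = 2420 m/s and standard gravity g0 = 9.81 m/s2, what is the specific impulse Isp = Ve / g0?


Isp = Ve / g0 = 2420 / 9.81 = 246.7 s

246.7 s


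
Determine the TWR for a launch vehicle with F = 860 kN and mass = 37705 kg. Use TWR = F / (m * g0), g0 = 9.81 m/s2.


TWR = 860000 / (37705 * 9.81) = 2.33

2.33


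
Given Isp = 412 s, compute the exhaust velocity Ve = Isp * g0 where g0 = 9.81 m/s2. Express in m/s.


Ve = Isp * g0 = 412 * 9.81 = 4041.7 m/s

4041.7 m/s


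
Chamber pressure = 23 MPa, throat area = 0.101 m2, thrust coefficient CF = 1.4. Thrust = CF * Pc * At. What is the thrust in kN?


F = 1.4 * 23e6 * 0.101 = 3.2522e+06 N = 3252.2 kN

3252.2 kN


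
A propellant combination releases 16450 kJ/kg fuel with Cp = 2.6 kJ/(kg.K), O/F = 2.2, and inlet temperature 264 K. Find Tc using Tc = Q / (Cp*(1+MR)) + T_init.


Tc = 16450 / (2.6 * (1 + 2.2)) + 264 = 2241 K

2241 K


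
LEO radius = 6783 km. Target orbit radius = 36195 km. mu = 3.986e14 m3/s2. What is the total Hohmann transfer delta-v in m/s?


V1 = sqrt(mu/r1) = 7665.8 m/s
dV1 = V1*(sqrt(2*r2/(r1+r2)) - 1) = 2283.07 m/s
V2 = sqrt(mu/r2) = 3318.52 m/s
dV2 = V2*(1 - sqrt(2*r1/(r1+r2))) = 1454.08 m/s
Total dV = 3737 m/s

3737 m/s
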